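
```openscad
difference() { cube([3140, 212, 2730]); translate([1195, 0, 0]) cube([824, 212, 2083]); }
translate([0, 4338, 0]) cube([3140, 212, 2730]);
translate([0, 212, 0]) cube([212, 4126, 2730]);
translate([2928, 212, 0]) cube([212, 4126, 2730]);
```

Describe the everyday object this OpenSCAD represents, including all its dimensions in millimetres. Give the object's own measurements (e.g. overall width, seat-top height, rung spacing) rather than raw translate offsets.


A single room: four walls, each 2730 mm tall and 212 mm thick, enclosing an outside footprint 3140×4550 mm (x × y), no floor or roof. The front and back walls (−y and +y sides) run the full x-width; the side walls fit between their inner faces. A door opening 824 mm wide and 2083 mm tall is cut through the front wall from the floor up, its −x edge 1195 mm from the wall's −x end.


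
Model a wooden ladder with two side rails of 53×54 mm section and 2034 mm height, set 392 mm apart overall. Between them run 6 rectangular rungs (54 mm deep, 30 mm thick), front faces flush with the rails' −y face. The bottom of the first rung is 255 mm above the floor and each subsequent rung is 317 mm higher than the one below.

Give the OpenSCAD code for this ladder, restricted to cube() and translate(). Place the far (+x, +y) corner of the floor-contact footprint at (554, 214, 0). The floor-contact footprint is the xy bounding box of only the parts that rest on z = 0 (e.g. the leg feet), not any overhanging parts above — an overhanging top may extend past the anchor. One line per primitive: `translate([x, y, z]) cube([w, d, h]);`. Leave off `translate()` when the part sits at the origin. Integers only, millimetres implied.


translate([162, 160, 0]) cube([53, 54, 2034]);
translate([501, 160, 0]) cube([53, 54, 2034]);
translate([215, 160, 255]) cube([286, 54, 30]);
translate([215, 160, 572]) cube([286, 54, 30]);
translate([215, 160, 889]) cube([286, 54, 30]);
translate([215, 160, 1206]) cube([286, 54, 30]);
translate([215, 160, 1523]) cube([286, 54, 30]);
translate([215, 160, 1840]) cube([286, 54, 30]);


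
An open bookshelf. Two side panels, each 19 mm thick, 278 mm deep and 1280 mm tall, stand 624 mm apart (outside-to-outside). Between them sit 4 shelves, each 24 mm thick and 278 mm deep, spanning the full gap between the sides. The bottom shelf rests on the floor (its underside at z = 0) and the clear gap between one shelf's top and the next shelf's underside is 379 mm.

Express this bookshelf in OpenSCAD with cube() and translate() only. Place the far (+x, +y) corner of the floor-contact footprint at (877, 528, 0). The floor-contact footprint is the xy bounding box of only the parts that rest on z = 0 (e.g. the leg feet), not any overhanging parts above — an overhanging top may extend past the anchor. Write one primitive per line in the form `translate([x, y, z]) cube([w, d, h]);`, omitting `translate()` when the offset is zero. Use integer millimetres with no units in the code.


translate([253, 250, 0]) cube([19, 278, 1280]);
translate([858, 250, 0]) cube([19, 278, 1280]);
translate([272, 250, 0]) cube([586, 278, 24]);
translate([272, 250, 403]) cube([586, 278, 24]);
translate([272, 250, 806]) cube([586, 278, 24]);
translate([272, 250, 1209]) cube([586, 278, 24]);


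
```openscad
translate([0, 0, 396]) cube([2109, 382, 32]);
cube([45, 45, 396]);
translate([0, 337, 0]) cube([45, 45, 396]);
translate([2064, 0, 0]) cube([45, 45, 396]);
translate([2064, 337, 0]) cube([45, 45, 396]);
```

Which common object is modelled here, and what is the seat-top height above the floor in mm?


A bench. The seat-top height is 428 mm.

A long slab on four corner posts — a bench. The slab sits at z = 396 with thickness 32, so the top is 396 + 32 = 428 mm.


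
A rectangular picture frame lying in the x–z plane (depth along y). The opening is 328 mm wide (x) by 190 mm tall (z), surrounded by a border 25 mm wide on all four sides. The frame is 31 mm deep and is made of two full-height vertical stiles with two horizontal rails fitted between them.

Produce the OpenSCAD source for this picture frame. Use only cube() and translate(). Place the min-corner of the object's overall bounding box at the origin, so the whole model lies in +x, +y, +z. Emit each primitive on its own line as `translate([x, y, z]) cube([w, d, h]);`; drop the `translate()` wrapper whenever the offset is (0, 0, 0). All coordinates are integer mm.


cube([25, 31, 240]);
translate([353, 0, 0]) cube([25, 31, 240]);
translate([25, 0, 0]) cube([328, 31, 25]);
translate([25, 0, 215]) cube([328, 31, 25]);


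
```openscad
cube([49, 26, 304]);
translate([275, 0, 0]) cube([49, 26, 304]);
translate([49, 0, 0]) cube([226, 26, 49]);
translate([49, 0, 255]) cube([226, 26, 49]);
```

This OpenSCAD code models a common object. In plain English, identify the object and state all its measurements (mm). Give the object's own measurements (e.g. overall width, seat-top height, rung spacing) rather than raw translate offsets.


A rectangular picture frame lying in the x–z plane (depth along y). The opening is 226 mm wide (x) by 206 mm tall (z), surrounded by a border 49 mm wide on all four sides. The frame is 26 mm deep and is made of two full-height vertical stiles with two horizontal rails fitted between them.


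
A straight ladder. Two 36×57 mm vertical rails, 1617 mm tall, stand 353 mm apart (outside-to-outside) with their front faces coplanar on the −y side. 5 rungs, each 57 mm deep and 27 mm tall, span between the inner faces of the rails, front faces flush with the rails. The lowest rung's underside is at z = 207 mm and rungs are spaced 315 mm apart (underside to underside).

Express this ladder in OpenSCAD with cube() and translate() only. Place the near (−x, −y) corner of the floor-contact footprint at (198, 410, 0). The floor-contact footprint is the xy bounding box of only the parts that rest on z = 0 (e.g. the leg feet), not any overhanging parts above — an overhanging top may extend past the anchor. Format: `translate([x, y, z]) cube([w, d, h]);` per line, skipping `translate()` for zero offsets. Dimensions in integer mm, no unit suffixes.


// rung span = 353 - 2*36 = 281
// rung[k] z = 207 + k*315
translate([198, 410, 0]) cube([36, 57, 1617]);
translate([515, 410, 0]) cube([36, 57, 1617]);
translate([234, 410, 207]) cube([281, 57, 27]);
translate([234, 410, 522]) cube([281, 57, 27]);
translate([234, 410, 837]) cube([281, 57, 27]);
translate([234, 410, 1152]) cube([281, 57, 27]);
translate([234, 410, 1467]) cube([281, 57, 27]);


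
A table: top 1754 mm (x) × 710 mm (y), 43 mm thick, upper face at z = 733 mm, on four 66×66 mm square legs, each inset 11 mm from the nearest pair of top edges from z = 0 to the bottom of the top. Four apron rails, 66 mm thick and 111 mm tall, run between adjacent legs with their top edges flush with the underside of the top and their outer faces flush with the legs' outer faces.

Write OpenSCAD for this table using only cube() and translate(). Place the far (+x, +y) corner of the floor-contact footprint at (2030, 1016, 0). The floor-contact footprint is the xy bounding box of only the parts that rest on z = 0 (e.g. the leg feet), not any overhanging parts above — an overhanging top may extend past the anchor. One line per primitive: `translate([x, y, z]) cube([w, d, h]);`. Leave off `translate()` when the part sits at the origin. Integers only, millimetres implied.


translate([287, 317, 690]) cube([1754, 710, 43]);
translate([298, 328, 0]) cube([66, 66, 690]);
translate([1964, 328, 0]) cube([66, 66, 690]);
translate([298, 950, 0]) cube([66, 66, 690]);
translate([1964, 950, 0]) cube([66, 66, 690]);
translate([364, 328, 579]) cube([1600, 66, 111]);
translate([364, 950, 579]) cube([1600, 66, 111]);
translate([298, 394, 579]) cube([66, 556, 111]);
translate([1964, 394, 579]) cube([66, 556, 111]);


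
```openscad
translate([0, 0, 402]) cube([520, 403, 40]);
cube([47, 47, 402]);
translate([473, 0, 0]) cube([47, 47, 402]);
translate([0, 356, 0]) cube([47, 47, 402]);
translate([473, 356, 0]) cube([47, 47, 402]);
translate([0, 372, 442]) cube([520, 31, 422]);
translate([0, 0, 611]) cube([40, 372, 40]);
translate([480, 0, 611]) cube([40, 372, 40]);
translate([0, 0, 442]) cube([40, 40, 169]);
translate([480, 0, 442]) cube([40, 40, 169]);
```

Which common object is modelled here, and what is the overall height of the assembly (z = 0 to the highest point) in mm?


A chair. The overall height is 864 mm.

A slab on four corner posts with a tall panel at the back — a chair. The seat slab sits at z = 402 with thickness 40, and the 422 mm backrest starts at the seat top, so the overall height is 402 + 40 + 422 = 864 mm.


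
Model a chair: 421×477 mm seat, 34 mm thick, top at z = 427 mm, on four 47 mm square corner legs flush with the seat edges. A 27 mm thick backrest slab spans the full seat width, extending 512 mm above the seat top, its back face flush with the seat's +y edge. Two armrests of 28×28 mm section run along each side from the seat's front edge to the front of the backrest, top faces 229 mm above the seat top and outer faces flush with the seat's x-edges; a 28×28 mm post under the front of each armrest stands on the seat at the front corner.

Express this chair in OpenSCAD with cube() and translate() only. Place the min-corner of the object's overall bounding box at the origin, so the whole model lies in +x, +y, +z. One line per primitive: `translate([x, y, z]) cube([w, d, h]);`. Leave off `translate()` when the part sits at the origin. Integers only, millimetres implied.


translate([0, 0, 393]) cube([421, 477, 34]);
cube([47, 47, 393]);
translate([374, 0, 0]) cube([47, 47, 393]);
translate([0, 430, 0]) cube([47, 47, 393]);
translate([374, 430, 0]) cube([47, 47, 393]);
translate([0, 450, 427]) cube([421, 27, 512]);
translate([0, 0, 628]) cube([28, 450, 28]);
translate([393, 0, 628]) cube([28, 450, 28]);
translate([0, 0, 427]) cube([28, 28, 201]);
translate([393, 0, 427]) cube([28, 28, 201]);


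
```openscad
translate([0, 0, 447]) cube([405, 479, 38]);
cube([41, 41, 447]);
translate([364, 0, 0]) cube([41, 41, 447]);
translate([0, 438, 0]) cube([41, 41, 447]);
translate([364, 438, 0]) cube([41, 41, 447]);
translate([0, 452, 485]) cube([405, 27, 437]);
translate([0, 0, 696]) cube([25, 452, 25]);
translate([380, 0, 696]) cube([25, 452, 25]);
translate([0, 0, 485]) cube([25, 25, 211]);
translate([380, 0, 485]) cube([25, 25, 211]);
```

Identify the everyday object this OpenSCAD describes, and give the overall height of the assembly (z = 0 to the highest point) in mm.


A chair. The overall height is 922 mm.

A slab on four corner posts with a tall panel at the back — a chair. The seat slab sits at z = 447 with thickness 38, and the 437 mm backrest starts at the seat top, so the overall height is 447 + 38 + 437 = 922 mm.


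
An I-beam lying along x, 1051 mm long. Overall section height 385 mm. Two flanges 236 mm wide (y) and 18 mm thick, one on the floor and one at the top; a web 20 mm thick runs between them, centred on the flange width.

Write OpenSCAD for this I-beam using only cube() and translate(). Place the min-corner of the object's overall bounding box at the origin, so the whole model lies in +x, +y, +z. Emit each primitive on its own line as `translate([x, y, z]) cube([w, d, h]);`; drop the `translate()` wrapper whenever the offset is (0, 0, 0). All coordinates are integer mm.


cube([1051, 236, 18]);
translate([0, 108, 18]) cube([1051, 20, 349]);
translate([0, 0, 367]) cube([1051, 236, 18]);


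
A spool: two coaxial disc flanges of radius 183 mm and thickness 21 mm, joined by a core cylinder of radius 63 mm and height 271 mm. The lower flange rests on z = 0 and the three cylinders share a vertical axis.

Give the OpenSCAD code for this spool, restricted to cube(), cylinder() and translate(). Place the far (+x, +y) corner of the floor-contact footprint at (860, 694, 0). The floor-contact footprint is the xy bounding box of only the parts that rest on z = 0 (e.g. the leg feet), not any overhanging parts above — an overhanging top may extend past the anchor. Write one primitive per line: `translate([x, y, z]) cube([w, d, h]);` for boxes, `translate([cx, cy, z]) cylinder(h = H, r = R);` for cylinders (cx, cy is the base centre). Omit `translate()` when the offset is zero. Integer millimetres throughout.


translate([677, 511, 0]) cylinder(h = 21, r = 183);
translate([677, 511, 21]) cylinder(h = 271, r = 63);
translate([677, 511, 292]) cylinder(h = 21, r = 183);


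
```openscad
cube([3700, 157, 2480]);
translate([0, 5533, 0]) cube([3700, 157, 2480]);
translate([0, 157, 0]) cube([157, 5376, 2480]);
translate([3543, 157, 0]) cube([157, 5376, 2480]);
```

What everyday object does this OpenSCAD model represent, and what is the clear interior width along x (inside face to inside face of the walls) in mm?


A house (or room) frame. The interior width is 3386 mm.

Four 2480 mm walls enclosing a rectangle with no floor or roof — a room or house frame. Outside width is 3700 mm and wall thickness is 157 mm, so the interior width is 3700 − 2 × 157 = 3386 mm.


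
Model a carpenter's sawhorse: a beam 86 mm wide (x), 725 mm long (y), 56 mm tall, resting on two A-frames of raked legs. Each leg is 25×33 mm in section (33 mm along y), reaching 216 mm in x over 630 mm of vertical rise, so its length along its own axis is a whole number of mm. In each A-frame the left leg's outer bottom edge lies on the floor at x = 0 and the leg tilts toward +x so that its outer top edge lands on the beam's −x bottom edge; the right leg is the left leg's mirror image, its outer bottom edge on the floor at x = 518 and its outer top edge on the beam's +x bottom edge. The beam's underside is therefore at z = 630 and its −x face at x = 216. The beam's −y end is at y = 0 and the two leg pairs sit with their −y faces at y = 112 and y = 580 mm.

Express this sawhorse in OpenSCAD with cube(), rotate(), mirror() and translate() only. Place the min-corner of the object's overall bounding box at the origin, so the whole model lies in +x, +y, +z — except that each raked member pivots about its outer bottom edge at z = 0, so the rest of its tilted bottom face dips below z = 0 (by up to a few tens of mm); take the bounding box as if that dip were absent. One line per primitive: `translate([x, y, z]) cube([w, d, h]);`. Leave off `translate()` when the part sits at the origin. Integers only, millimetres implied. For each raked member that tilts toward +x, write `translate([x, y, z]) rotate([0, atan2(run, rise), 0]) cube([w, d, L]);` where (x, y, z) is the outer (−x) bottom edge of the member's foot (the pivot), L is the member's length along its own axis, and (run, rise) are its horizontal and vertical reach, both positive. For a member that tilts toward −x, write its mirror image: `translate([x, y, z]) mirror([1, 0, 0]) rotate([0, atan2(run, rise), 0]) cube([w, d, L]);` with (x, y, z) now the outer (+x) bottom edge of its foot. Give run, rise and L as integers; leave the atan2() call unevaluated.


translate([216, 0, 630]) cube([86, 725, 56]);
translate([0, 112, 0]) rotate([0, atan2(216, 630), 0]) cube([25, 33, 666]);
translate([518, 112, 0]) mirror([1, 0, 0]) rotate([0, atan2(216, 630), 0]) cube([25, 33, 666]);
translate([0, 580, 0]) rotate([0, atan2(216, 630), 0]) cube([25, 33, 666]);
translate([518, 580, 0]) mirror([1, 0, 0]) rotate([0, atan2(216, 630), 0]) cube([25, 33, 666]);


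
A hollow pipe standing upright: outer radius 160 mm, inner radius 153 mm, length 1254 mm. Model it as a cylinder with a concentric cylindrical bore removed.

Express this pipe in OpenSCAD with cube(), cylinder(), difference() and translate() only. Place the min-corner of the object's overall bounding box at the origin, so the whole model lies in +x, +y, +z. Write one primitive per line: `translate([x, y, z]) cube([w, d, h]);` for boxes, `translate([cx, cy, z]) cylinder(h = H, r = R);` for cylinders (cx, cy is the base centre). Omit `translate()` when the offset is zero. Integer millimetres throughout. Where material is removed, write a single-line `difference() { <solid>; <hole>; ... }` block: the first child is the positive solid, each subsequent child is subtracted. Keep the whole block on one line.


difference() { translate([160, 160, 0]) cylinder(h = 1254, r = 160); translate([160, 160, 0]) cylinder(h = 1254, r = 153); }


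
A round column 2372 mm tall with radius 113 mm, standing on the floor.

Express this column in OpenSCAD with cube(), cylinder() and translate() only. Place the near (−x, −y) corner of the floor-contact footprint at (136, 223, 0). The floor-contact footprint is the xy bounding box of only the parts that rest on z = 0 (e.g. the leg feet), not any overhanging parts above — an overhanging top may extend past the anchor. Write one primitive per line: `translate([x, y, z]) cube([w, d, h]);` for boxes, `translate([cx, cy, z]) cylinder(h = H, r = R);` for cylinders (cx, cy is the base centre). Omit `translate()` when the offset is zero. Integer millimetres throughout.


translate([249, 336, 0]) cylinder(h = 2372, r = 113);


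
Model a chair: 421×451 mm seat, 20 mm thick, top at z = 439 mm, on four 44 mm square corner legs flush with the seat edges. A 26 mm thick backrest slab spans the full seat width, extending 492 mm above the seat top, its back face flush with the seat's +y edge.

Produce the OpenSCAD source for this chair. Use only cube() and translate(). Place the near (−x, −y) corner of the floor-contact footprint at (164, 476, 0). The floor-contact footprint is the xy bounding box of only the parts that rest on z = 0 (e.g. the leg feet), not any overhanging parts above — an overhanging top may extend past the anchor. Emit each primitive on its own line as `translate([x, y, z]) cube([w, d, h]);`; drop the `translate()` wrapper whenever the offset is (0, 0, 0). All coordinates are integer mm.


translate([164, 476, 419]) cube([421, 451, 20]);
translate([164, 476, 0]) cube([44, 44, 419]);
translate([541, 476, 0]) cube([44, 44, 419]);
translate([164, 883, 0]) cube([44, 44, 419]);
translate([541, 883, 0]) cube([44, 44, 419]);
translate([164, 901, 439]) cube([421, 26, 492]);


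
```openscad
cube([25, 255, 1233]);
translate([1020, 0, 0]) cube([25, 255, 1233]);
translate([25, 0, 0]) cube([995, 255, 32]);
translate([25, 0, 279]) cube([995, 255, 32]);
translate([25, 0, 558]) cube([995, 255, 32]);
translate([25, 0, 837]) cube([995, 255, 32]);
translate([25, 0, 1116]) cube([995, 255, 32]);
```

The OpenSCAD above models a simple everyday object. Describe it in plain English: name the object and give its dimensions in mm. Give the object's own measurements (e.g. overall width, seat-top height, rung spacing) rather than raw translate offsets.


An open bookshelf. Two side panels, each 25 mm thick, 255 mm deep and 1233 mm tall, stand 1045 mm apart (outside-to-outside). Between them sit 5 shelves, each 32 mm thick and 255 mm deep, spanning the full gap between the sides. The bottom shelf rests on the floor (its underside at z = 0) and the clear gap between one shelf's top and the next shelf's underside is 247 mm.


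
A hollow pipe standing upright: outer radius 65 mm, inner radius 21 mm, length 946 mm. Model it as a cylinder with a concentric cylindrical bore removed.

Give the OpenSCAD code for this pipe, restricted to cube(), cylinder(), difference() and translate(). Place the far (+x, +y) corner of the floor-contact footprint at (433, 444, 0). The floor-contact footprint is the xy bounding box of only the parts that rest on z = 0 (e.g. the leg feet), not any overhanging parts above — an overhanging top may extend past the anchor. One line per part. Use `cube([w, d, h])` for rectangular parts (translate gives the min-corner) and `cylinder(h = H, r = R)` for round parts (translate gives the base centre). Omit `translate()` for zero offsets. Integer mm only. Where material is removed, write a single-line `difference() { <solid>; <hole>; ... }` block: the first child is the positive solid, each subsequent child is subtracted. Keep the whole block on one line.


difference() { translate([368, 379, 0]) cylinder(h = 946, r = 65); translate([368, 379, 0]) cylinder(h = 946, r = 21); }


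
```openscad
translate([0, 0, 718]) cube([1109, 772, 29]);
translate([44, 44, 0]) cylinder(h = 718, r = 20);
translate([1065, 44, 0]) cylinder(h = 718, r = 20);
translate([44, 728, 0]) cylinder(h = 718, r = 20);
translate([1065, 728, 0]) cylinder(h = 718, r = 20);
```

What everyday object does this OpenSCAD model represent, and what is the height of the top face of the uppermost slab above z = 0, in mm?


A table. The table height is 747 mm.

A 1109×772×29 slab sits at z = 718 on four Ø40 mm round legs — a table. The top surface is at 718 + 29 = 747 mm.


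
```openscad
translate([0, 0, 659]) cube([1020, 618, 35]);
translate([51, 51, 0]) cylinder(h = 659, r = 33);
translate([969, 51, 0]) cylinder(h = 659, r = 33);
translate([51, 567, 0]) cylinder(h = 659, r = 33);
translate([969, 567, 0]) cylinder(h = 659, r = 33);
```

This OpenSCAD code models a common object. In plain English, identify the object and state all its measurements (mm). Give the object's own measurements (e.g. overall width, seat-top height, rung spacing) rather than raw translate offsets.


A table: top 1020 mm (x) × 618 mm (y), 35 mm thick, upper face at z = 694 mm, on four round legs of 66 mm diameter, each leg's bounding box inset 18 mm from the nearest pair of top edges from z = 0 to the bottom of the top.


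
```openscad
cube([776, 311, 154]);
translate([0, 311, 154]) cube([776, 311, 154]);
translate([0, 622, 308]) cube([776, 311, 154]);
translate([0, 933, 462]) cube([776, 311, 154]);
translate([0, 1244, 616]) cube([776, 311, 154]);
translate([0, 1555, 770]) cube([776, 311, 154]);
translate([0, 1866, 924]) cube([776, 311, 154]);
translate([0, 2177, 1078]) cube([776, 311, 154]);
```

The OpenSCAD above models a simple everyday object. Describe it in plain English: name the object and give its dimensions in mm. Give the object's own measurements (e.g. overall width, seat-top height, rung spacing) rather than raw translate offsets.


A straight staircase of 8 solid steps. Each step is 776 mm wide (x), 311 mm deep (y, the going) and 154 mm tall (the rise). The first step rests on the floor; each subsequent step sits one going further in +y and one rise higher in +z, directly behind and above the previous step with no overlap.


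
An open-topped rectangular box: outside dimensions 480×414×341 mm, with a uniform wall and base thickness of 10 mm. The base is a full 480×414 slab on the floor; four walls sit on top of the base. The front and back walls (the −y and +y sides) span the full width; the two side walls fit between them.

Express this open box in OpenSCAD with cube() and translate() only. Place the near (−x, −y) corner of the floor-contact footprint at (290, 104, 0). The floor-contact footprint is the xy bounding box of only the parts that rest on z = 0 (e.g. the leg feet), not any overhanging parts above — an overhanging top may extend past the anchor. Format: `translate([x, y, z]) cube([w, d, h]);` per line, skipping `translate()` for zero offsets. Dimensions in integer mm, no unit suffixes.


translate([290, 104, 0]) cube([480, 414, 10]);
translate([290, 104, 10]) cube([480, 10, 331]);
translate([290, 508, 10]) cube([480, 10, 331]);
translate([290, 114, 10]) cube([10, 394, 331]);
translate([760, 114, 10]) cube([10, 394, 331]);


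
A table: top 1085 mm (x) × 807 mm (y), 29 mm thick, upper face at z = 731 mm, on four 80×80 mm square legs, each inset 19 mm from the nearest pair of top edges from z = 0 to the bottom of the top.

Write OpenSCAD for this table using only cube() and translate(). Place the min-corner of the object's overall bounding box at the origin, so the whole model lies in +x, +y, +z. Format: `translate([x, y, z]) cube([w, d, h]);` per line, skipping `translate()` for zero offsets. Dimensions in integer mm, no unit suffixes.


// leg_h = 731 - 29 = 702
translate([0, 0, 702]) cube([1085, 807, 29]);
translate([19, 19, 0]) cube([80, 80, 702]);
translate([986, 19, 0]) cube([80, 80, 702]);
translate([19, 708, 0]) cube([80, 80, 702]);
translate([986, 708, 0]) cube([80, 80, 702]);


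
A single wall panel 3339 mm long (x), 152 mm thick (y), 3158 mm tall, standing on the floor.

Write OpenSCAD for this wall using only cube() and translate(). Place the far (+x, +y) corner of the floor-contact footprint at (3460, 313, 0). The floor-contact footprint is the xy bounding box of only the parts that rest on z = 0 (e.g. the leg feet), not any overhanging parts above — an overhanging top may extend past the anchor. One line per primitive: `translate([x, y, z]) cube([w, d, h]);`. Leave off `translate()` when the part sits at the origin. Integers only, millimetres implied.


translate([121, 161, 0]) cube([3339, 152, 3158]);


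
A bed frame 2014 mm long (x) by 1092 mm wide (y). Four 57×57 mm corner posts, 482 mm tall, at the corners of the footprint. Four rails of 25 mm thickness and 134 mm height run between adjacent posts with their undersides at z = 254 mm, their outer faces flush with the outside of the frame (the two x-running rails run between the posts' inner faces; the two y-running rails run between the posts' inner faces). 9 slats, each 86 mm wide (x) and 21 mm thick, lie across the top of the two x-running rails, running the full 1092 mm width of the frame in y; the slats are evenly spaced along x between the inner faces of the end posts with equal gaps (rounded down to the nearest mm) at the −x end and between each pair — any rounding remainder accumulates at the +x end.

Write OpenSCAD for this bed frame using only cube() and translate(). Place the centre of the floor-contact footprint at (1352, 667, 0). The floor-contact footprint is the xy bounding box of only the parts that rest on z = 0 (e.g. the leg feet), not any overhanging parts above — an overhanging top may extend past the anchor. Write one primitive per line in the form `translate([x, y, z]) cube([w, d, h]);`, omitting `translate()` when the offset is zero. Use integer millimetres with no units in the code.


// slat z = rail_z + rail_h = 254 + 134 = 388
// slat gap = ⌊(1900 − 9·86) / 10⌋ = 112
translate([345, 121, 0]) cube([57, 57, 482]);
translate([345, 1156, 0]) cube([57, 57, 482]);
translate([2302, 121, 0]) cube([57, 57, 482]);
translate([2302, 1156, 0]) cube([57, 57, 482]);
translate([402, 121, 254]) cube([1900, 25, 134]);
translate([402, 1188, 254]) cube([1900, 25, 134]);
translate([345, 178, 254]) cube([25, 978, 134]);
translate([2334, 178, 254]) cube([25, 978, 134]);
translate([514, 121, 388]) cube([86, 1092, 21]);
translate([712, 121, 388]) cube([86, 1092, 21]);
translate([910, 121, 388]) cube([86, 1092, 21]);
translate([1108, 121, 388]) cube([86, 1092, 21]);
translate([1306, 121, 388]) cube([86, 1092, 21]);
translate([1504, 121, 388]) cube([86, 1092, 21]);
translate([1702, 121, 388]) cube([86, 1092, 21]);
translate([1900, 121, 388]) cube([86, 1092, 21]);
translate([2098, 121, 388]) cube([86, 1092, 21]);


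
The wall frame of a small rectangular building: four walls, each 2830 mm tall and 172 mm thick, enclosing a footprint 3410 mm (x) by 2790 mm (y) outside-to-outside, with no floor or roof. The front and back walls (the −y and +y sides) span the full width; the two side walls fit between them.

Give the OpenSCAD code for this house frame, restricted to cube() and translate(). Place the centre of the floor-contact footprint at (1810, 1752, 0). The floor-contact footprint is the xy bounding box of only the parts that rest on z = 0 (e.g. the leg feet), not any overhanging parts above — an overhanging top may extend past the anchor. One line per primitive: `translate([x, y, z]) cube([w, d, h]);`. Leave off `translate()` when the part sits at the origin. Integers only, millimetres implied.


translate([105, 357, 0]) cube([3410, 172, 2830]);
translate([105, 2975, 0]) cube([3410, 172, 2830]);
translate([105, 529, 0]) cube([172, 2446, 2830]);
translate([3343, 529, 0]) cube([172, 2446, 2830]);


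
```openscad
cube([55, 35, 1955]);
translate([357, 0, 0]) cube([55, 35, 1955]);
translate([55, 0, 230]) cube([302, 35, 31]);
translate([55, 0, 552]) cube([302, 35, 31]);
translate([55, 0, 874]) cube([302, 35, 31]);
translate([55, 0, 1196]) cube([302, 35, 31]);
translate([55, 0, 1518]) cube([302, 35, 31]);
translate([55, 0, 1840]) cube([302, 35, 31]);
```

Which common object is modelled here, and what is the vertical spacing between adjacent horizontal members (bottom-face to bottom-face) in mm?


A ladder. The rung spacing is 322 mm.

Two tall 55×35 posts with 6 short bars between them — a ladder. Adjacent rungs sit at z = 230 and z = 552, so the spacing is 552 − 230 = 322 mm.


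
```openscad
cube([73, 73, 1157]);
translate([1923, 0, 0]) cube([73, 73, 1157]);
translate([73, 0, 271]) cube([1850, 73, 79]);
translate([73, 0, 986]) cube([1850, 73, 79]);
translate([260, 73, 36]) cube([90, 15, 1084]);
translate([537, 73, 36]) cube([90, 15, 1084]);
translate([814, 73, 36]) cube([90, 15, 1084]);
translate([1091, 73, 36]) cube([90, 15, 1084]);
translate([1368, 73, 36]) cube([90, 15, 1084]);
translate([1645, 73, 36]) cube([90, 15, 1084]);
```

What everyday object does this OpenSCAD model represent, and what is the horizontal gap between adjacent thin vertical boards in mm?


A fence section. The picket gap is 187 mm.

Two posts, two rails, 6 pickets — a fence section. Span 1850 mm holds 6 pickets of 90 mm with 7 equal gaps: ⌊(1850 − 6·90) / 7⌋ = 187 mm.


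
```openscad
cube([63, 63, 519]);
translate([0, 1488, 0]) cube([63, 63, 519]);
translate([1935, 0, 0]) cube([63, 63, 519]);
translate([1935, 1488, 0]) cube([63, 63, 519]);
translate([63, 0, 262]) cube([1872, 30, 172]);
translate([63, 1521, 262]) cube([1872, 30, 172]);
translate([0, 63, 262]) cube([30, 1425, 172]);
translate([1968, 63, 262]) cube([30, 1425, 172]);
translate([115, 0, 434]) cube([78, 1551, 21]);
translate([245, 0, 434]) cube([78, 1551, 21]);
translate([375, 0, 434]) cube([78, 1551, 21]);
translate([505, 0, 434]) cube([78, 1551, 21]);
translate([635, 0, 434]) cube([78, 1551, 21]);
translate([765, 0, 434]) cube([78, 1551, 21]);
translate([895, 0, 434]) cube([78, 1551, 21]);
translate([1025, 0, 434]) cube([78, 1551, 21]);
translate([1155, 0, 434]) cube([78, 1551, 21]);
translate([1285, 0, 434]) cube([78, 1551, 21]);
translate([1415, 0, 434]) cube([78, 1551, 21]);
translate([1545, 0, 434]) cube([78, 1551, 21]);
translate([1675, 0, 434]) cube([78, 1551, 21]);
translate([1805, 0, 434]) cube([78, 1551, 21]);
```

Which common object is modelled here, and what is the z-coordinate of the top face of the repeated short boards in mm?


A bed frame. The slat-top height is 455 mm.

Four posts, four rails, and a row of slats — a bed frame. Slats sit on the rails at z = 262 + 172 = 434; with slat thickness 21, the top is 455 mm.


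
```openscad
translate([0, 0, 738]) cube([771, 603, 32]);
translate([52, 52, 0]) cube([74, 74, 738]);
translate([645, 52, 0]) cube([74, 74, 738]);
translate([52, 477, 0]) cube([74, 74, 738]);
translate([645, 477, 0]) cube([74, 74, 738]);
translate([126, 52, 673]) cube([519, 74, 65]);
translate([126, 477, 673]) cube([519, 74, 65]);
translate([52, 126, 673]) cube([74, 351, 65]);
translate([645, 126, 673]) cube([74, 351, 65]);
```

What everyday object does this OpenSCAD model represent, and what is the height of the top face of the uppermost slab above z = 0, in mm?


A table. The table height is 770 mm.

A 771×603×32 slab sits at z = 738 on four 74 mm square posts — a table. The top surface is at 738 + 32 = 770 mm.


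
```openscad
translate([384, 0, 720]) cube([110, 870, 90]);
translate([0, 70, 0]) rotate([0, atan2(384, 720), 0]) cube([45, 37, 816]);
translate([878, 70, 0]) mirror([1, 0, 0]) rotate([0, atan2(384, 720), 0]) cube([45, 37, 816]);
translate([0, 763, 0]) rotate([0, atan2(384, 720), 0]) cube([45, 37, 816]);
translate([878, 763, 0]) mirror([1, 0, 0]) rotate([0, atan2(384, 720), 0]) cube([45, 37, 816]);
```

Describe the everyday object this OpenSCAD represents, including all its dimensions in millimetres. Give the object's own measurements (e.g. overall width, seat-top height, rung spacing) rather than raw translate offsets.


A sawhorse. A 110×870×90 mm beam (x, y, z) sits on two A-frame leg pairs. Each pair is two raked legs of 45×37 mm section (37 mm along y) splaying symmetrically in x. Each leg rises 720 mm vertically over 384 mm of horizontal reach and is 816 mm long along its own axis. Every leg's outer bottom edge rests on the floor and its outer top edge meets a bottom edge of the beam — the left legs (tilting toward +x) meet the beam's −x bottom edge, the right legs (their mirror images, tilting toward −x) meet its +x bottom edge — so the leg tops tuck under the beam, the beam's underside is 720 mm above the floor, and the feet are 878 mm apart outside-to-outside with the beam centred between them. The two leg pairs are set in 70 mm from either end of the beam.


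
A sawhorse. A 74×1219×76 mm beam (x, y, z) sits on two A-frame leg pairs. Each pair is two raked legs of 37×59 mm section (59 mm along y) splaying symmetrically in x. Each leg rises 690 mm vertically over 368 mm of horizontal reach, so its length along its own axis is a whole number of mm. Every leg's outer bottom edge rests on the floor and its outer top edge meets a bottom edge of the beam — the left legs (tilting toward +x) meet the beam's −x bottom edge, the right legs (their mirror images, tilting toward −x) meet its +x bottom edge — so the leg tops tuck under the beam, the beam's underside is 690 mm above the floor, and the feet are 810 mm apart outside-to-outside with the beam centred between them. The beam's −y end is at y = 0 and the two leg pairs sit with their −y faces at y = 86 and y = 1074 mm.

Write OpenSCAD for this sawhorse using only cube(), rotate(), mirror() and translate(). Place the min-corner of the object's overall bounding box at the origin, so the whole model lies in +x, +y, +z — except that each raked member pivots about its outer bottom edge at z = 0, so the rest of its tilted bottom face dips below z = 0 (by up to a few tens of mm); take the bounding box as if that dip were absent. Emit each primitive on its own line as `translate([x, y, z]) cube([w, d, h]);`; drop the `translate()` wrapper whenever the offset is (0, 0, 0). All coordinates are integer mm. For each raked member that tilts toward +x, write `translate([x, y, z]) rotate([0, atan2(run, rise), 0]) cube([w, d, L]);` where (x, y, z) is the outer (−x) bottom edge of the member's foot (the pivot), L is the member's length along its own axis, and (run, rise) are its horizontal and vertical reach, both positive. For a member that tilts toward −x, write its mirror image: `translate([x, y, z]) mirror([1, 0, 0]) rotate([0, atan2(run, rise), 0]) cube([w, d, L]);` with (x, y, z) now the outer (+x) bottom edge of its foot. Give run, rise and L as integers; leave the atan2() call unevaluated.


translate([368, 0, 690]) cube([74, 1219, 76]);
translate([0, 86, 0]) rotate([0, atan2(368, 690), 0]) cube([37, 59, 782]);
translate([810, 86, 0]) mirror([1, 0, 0]) rotate([0, atan2(368, 690), 0]) cube([37, 59, 782]);
translate([0, 1074, 0]) rotate([0, atan2(368, 690), 0]) cube([37, 59, 782]);
translate([810, 1074, 0]) mirror([1, 0, 0]) rotate([0, atan2(368, 690), 0]) cube([37, 59, 782]);


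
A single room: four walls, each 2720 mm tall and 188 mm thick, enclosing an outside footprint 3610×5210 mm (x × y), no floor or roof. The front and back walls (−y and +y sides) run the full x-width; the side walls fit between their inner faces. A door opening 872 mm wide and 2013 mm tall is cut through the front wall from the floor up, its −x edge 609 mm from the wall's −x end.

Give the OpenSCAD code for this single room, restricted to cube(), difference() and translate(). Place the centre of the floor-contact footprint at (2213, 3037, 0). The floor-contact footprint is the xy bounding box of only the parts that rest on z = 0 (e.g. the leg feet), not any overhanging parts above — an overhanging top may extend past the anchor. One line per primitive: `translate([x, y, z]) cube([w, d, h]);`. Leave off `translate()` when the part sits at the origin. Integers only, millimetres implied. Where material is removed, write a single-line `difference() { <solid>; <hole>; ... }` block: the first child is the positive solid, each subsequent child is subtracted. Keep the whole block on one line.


difference() { translate([408, 432, 0]) cube([3610, 188, 2720]); translate([1017, 432, 0]) cube([872, 188, 2013]); }
translate([408, 5454, 0]) cube([3610, 188, 2720]);
translate([408, 620, 0]) cube([188, 4834, 2720]);
translate([3830, 620, 0]) cube([188, 4834, 2720]);


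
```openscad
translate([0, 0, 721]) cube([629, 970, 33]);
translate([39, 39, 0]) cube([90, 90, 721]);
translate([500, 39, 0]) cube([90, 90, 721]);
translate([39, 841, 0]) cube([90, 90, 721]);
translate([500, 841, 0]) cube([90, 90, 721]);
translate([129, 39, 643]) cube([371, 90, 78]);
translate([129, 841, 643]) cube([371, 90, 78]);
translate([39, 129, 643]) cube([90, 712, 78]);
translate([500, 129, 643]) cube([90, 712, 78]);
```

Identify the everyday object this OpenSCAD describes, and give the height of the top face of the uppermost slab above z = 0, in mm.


A table. The table height is 754 mm.

A 629×970×33 slab sits at z = 721 on four 90 mm square posts — a table. The top surface is at 721 + 33 = 754 mm.


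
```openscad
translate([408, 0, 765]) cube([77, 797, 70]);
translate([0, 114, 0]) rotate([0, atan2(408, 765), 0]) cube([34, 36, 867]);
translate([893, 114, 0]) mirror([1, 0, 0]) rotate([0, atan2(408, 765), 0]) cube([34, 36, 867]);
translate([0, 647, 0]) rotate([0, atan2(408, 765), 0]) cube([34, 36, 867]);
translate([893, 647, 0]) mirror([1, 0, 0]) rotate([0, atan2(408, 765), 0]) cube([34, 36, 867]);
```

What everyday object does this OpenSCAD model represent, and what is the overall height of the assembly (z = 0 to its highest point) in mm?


A sawhorse. The overall height is 835 mm.

A beam across two mirrored pairs of raked legs — a sawhorse. The beam's underside is at z = 765 (matching the legs' vertical rise in atan2(408, 765)) and the beam is 70 mm tall, so its top is at 765 + 70 = 835 mm. The raked legs top out at the beam's underside, so that is the highest point.


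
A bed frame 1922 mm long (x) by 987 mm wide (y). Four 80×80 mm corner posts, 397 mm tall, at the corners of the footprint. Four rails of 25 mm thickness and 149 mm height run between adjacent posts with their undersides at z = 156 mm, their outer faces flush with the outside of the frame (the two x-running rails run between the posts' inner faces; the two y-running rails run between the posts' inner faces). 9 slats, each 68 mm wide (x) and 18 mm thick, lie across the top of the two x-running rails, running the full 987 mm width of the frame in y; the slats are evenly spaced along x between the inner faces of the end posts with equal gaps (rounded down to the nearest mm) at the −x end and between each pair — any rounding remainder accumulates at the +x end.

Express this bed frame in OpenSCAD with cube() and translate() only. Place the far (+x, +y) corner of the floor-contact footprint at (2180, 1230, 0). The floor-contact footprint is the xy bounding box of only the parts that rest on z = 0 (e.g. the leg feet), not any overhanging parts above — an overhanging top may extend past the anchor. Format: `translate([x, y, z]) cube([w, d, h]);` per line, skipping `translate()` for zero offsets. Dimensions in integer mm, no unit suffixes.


translate([258, 243, 0]) cube([80, 80, 397]);
translate([258, 1150, 0]) cube([80, 80, 397]);
translate([2100, 243, 0]) cube([80, 80, 397]);
translate([2100, 1150, 0]) cube([80, 80, 397]);
translate([338, 243, 156]) cube([1762, 25, 149]);
translate([338, 1205, 156]) cube([1762, 25, 149]);
translate([258, 323, 156]) cube([25, 827, 149]);
translate([2155, 323, 156]) cube([25, 827, 149]);
translate([453, 243, 305]) cube([68, 987, 18]);
translate([636, 243, 305]) cube([68, 987, 18]);
translate([819, 243, 305]) cube([68, 987, 18]);
translate([1002, 243, 305]) cube([68, 987, 18]);
translate([1185, 243, 305]) cube([68, 987, 18]);
translate([1368, 243, 305]) cube([68, 987, 18]);
translate([1551, 243, 305]) cube([68, 987, 18]);
translate([1734, 243, 305]) cube([68, 987, 18]);
translate([1917, 243, 305]) cube([68, 987, 18]);
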